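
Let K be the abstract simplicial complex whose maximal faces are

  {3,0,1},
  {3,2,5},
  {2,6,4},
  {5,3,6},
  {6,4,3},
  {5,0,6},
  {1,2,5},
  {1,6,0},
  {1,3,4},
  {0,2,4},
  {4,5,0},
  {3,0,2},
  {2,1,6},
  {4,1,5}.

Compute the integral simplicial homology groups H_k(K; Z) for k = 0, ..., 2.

We work with the vertex ordering 0 < 1 < 2 < 3 < 4 < 5 < 6. The simplices of K, each written with vertices in increasing order, are:

  0-simplices (7): [0], [1], [2], [3], [4], [5], [6]
  1-simplices (21): [0,1], [0,2], [0,3], [0,4], [0,5], [0,6], [1,2], [1,3], [1,4], [1,5], [1,6], [2,3], [2,4], [2,5], [2,6], [3,4], [3,5], [3,6], [4,5], [4,6], [5,6]
  2-simplices (14): [0,1,3], [0,1,6], [0,2,3], [0,2,4], [0,4,5], [0,5,6], [1,2,5], [1,2,6], [1,3,4], [1,4,5], [2,3,5], [2,4,6], [3,4,6], [3,5,6]

Hence C_0 ≅ Z^7, C_1 ≅ Z^21, C_2 ≅ Z^14.

∂_1: C_1 → C_0 sends each edge [p,q] (with p < q) to q − p.
The resulting 7×21 matrix has rank 6, and its Smith normal form has invariant factors (1,1,1,1,1,1).

∂_2: C_2 → C_1 acts by ∂[p,q,r] = [q,r] − [p,r] + [p,q]. For instance
  ∂[1,3,4] = [3,4] − [1,4] + [1,3],
  ∂[0,5,6] = [5,6] − [0,6] + [0,5].
This gives a 21×14 integer matrix of rank 13; reducing to Smith normal form yields diagonal entries (1,1,1,1,1,1,1,1,1,1,1,1,1).

Reading off H_k = ker ∂_k / im ∂_{k+1}:

  H_0: rank C_0 − rank ∂_1 = 7 − 6 = 1, and the invariant factors of ∂_1 are all 1, so H_0 = Z.
  H_1: rank ker ∂_1 − rank ∂_2 = (21 − 6) − 13 = 2, and the invariant factors of ∂_2 are all 1, so H_1 = Z^2.
  H_2: rank ker ∂_2 − rank ∂_3 = (14 − 13) − 0 = 1, and there is no ∂_3, so H_2 = Z.

H_0 ≅ Z,  H_1 ≅ Z^2,  H_2 ≅ Z.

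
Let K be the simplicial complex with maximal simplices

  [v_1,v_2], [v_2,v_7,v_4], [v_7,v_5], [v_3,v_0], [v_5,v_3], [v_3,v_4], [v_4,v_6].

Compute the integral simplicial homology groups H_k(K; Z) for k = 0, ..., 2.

Order the vertices as v_0 < v_1 < v_2 < v_3 < v_4 < v_5 < v_6 < v_7. Listing each simplex with vertices in this order, K has dimension 2 with simplices:

  0-simplices (8): [v_0], [v_1], [v_2], [v_3], [v_4], [v_5], [v_6], [v_7]
  1-simplices (9): [v_0,v_3], [v_1,v_2], [v_2,v_4], [v_2,v_7], [v_3,v_4], [v_3,v_5], [v_4,v_6], [v_4,v_7], [v_5,v_7]
  2-simplices (1): [v_2,v_4,v_7]

Hence C_0 ≅ Z^8, C_1 ≅ Z^9, C_2 ≅ Z^1.

∂_1: C_1 → C_0 is given by ∂[p,q] = [q] − [p].
This gives a 8×9 integer matrix of rank 7; reducing to Smith normal form yields diagonal entries (1,1,1,1,1,1,1).

The boundary map ∂_2: C_2 → C_1 sends each 2-simplex [p,q,r] to [q,r] − [p,r] + [p,q]. For instance
  ∂[v_2,v_4,v_7] = [v_4,v_7] − [v_2,v_7] + [v_2,v_4].
This gives a 9×1 integer matrix of rank 1; reducing to Smith normal form yields diagonal entries (1).

Reading off H_k = ker ∂_k / im ∂_{k+1}:

  H_0: rank C_0 − rank ∂_1 = 8 − 7 = 1, and the invariant factors of ∂_1 are all 1, so H_0 ≅ Z.
  H_1: rank ker ∂_1 − rank ∂_2 = (9 − 7) − 1 = 1, and the invariant factors of ∂_2 are all 1, so H_1 ≅ Z.
  H_2: rank ker ∂_2 − rank ∂_3 = (1 − 1) − 0 = 0, and there is no ∂_3, so H_2 ≅ 0.

As a check, the Euler characteristic is 8 − 9 + 1 = 0, which agrees with 1 − 1 + 0 = 0.

H_0 = Z,  H_1 = Z,  H_2 = 0.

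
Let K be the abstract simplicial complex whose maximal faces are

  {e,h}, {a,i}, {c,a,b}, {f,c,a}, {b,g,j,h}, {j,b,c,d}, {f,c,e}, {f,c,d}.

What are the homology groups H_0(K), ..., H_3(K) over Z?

Order the vertices as a < b < c < d < e < f < g < h < i < j. Listing each simplex with vertices in this order, K has dimension 3 with simplices:

  0-simplices (10): a, b, c, d, e, f, g, h, i, j
  1-simplices (20): ab, ac, af, ai, bc, bd, bg, bh, bj, cd, ce, cf, cj, df, dj, ef, eh, gh, gj, hj
  2-simplices (12): abc, acf, bcd, bcj, bdj, bgh, bgj, bhj, cdf, cdj, cef, ghj
  3-simplices (2): bcdj, bghj

Hence C_0 ≅ Z^10, C_1 ≅ Z^20, C_2 ≅ Z^12, C_3 ≅ Z^2.

∂_1: C_1 → C_0 is given by ∂[p,q] = [q] − [p]. For instance
  ∂ef = f − e.
The 10×20 boundary matrix has rank 9 and Smith normal form diag(1,1,1,1,1,1,1,1,1).

∂_2: C_2 → C_1 acts by ∂[p,q,r] = [q,r] − [p,r] + [p,q]. For instance
  ∂bdj = dj − bj + bd,
  ∂bhj = hj − bj + bh.
This gives a 20×12 integer matrix of rank 10; reducing to Smith normal form yields diagonal entries (1,1,1,1,1,1,1,1,1,1).

Boundary ∂_3: C_3 → C_2 sends each 3-simplex σ to the alternating sum Σ_i (−1)^i (σ with its i-th vertex removed). For instance
  ∂bcdj = cdj − bdj + bcj − bcd,
  ∂bghj = ghj − bhj + bgj − bgh.
As a 12×2 matrix over Z this has rank 2, with invariant factors (1,1).

Now H_k = ker ∂_k / im ∂_{k+1}, so:

  H_0: rank C_0 − rank ∂_1 = 10 − 9 = 1, and the invariant factors of ∂_1 are all 1, so H_0 = Z.
  H_1: rank ker ∂_1 − rank ∂_2 = (20 − 9) − 10 = 1, and the invariant factors of ∂_2 are all 1, so H_1 = Z.
  H_2: rank ker ∂_2 − rank ∂_3 = (12 − 10) − 2 = 0, and the invariant factors of ∂_3 are all 1, so H_2 = 0.
  H_3: rank ker ∂_3 − rank ∂_4 = (2 − 2) − 0 = 0, and there is no ∂_4, so H_3 = 0.

H_0 = Z,  H_1 = Z,  H_2 = 0,  H_3 = 0.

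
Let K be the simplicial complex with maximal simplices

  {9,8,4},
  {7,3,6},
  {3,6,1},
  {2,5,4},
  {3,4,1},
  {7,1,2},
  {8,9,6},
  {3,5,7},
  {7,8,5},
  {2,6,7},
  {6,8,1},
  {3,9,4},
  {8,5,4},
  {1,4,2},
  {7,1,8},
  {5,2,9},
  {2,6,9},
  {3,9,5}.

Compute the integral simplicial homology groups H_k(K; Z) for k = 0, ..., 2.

Order the vertices as 1 < 2 < 3 < 4 < 5 < 6 < 7 < 8 < 9. Listing each simplex with vertices in this order, K has dimension 2 with simplices:

  0-simplices (9): [1], [2], [3], [4], [5], [6], [7], [8], [9]
  1-simplices (27): (27 of them)
  2-simplices (18): [1,2,4], [1,2,7], [1,3,4], [1,3,6], [1,6,8], [1,7,8], [2,4,5], [2,5,9], [2,6,7], [2,6,9], [3,4,9], [3,5,7], [3,5,9], [3,6,7], [4,5,8], [4,8,9], [5,7,8], [6,8,9]

so the chain groups are C_0 ≅ Z^9, C_1 ≅ Z^27, C_2 ≅ Z^18.

Boundary ∂_1: C_1 → C_0 sends each edge [p,q] (with p < q) to q − p.
The resulting 9×27 matrix has rank 8, and its Smith normal form has invariant factors (1,1,1,1,1,1,1,1).

Boundary ∂_2: C_2 → C_1 sends each 2-simplex [p,q,r] to [q,r] − [p,r] + [p,q]. For instance
  ∂[1,3,6] = [3,6] − [1,6] + [1,3],
  ∂[2,4,5] = [4,5] − [2,5] + [2,4].
The 27×18 boundary matrix has rank 18 and Smith normal form diag(1,1,1,1,1,1,1,1,1,1,1,1,1,1,1,1,1,2).

Reading off H_k = ker ∂_k / im ∂_{k+1}:

  H_0: rank C_0 − rank ∂_1 = 9 − 8 = 1, and the invariant factors of ∂_1 are all 1, so H_0 = Z.
  H_1: rank ker ∂_1 − rank ∂_2 = (27 − 8) − 18 = 1, and ∂_2 has invariant factor 2 > 1, so H_1 = Z × Z/2.
  H_2: rank ker ∂_2 − rank ∂_3 = (18 − 18) − 0 = 0, and there is no ∂_3, so H_2 = 0.

H_0 = Z,  H_1 = Z × Z/2,  H_2 = 0.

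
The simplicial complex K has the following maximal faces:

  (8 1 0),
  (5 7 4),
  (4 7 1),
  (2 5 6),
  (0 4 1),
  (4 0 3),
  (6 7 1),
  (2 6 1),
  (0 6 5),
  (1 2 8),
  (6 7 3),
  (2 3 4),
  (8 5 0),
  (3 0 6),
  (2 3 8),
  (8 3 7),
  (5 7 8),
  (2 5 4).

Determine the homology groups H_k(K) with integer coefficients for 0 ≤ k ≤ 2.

Take the total order 0 < 1 < 2 < 3 < 4 < 5 < 6 < 7 < 8 on the vertex set. Then K (dimension 2) consists of the simplices:

  0-simplices (9): [0], [1], [2], [3], [4], [5], [6], [7], [8]
  1-simplices (27): (27 of them)
  2-simplices (18): [0,1,4], [0,1,8], [0,3,4], [0,3,6], [0,5,6], [0,5,8], [1,2,6], [1,2,8], [1,4,7], [1,6,7], [2,3,4], [2,3,8], [2,4,5], [2,5,6], [3,6,7], [3,7,8], [4,5,7], [5,7,8]

giving chain groups C_0 ≅ Z^9, C_1 ≅ Z^27, C_2 ≅ Z^18.

Boundary ∂_1: C_1 → C_0 maps an edge to its endpoints' difference, ∂[p,q] = q − p. For instance
  ∂[3,8] = [8] − [3].
The resulting 9×27 matrix has rank 8, and its Smith normal form has invariant factors (1,1,1,1,1,1,1,1).

∂_2: C_2 → C_1 maps a triangle to the signed sum of its edges. For instance
  ∂[0,1,8] = [1,8] − [0,8] + [0,1],
  ∂[2,4,5] = [4,5] − [2,5] + [2,4].
The resulting 27×18 matrix has rank 17, and its Smith normal form has invariant factors (1,1,1,1,1,1,1,1,1,1,1,1,1,1,1,1,1).

Reading off H_k = ker ∂_k / im ∂_{k+1}:

  H_0: rank C_0 − rank ∂_1 = 9 − 8 = 1, and the invariant factors of ∂_1 are all 1, so H_0 = Z.
  H_1: rank ker ∂_1 − rank ∂_2 = (27 − 8) − 17 = 2, and the invariant factors of ∂_2 are all 1, so H_1 = Z^2.
  H_2: rank ker ∂_2 − rank ∂_3 = (18 − 17) − 0 = 1, and there is no ∂_3, so H_2 = Z.

As a check, the Euler characteristic is 9 − 27 + 18 = 0, which agrees with 1 − 2 + 1 = 0.

H_0 ≅ Z,  H_1 ≅ Z^2,  H_2 ≅ Z.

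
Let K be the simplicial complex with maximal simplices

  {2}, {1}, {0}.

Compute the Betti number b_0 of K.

b_0 = 3.

Take the total order 0 < 1 < 2 on the vertex set. Then K (dimension 0) consists of the simplices:

  0-simplices (3): [0], [1], [2]

so the chain groups are C_0 ≅ Z^3.

From H_k ≅ ker(∂_k) / im(∂_{k+1}) we obtain:

  H_0: rank C_0 − rank ∂_1 = 3 − 0 = 3, and there is no ∂_1, so H_0 = Z^3.

Hence the Betti numbers are b_0 = 3.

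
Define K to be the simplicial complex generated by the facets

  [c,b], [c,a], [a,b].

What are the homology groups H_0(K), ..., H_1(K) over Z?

H_0 ≅ Z,  H_1 ≅ Z.

We work with the vertex ordering a < b < c. The simplices of K, each written with vertices in increasing order, are:

  0-simplices (3): a, b, c
  1-simplices (3): ab, ac, bc

so the chain groups are C_0 ≅ Z^3, C_1 ≅ Z^3.

Boundary ∂_1: C_1 → C_0 sends each edge [p,q] (with p < q) to q − p. For instance
  ∂bc = c − b.
This gives a 3×3 integer matrix of rank 2; reducing to Smith normal form yields diagonal entries (1,1).

Reading off H_k = ker ∂_k / im ∂_{k+1}:

  H_0: rank C_0 − rank ∂_1 = 3 − 2 = 1, and the invariant factors of ∂_1 are all 1, so H_0 ≅ Z.
  H_1: rank ker ∂_1 − rank ∂_2 = (3 − 2) − 0 = 1, and there is no ∂_2, so H_1 ≅ Z.

As a check, the Euler characteristic is 3 − 3 = 0, which agrees with 1 − 1 = 0.
(K is a triangulation of the circle S^1.)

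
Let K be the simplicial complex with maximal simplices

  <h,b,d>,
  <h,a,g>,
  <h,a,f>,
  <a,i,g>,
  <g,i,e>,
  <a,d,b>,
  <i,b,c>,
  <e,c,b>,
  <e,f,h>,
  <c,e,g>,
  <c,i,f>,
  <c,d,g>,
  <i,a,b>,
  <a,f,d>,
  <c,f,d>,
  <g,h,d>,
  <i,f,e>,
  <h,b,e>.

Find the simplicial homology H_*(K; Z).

H_0 = Z,  H_1 = Z ⊕ Z_2,  H_2 = 0.

Order the vertices as a < b < c < d < e < f < g < h < i. Listing each simplex with vertices in this order, K has dimension 2 with simplices:

  0-simplices (9): a, b, c, d, e, f, g, h, i
  1-simplices (27): ab, ad, af, ag, ah, ai, bc, bd, be, bh, bi, cd, ce, cf, cg, ci, df, dg, dh, ef, eg, eh, ei, fh, fi, gh, gi
  2-simplices (18): abd, abi, adf, afh, agh, agi, bce, bci, bdh, beh, cdf, cdg, ceg, cfi, dgh, efh, efi, egi

so the chain groups are C_0 ≅ Z^9, C_1 ≅ Z^27, C_2 ≅ Z^18.

∂_1: C_1 → C_0 sends each edge [p,q] (with p < q) to q − p.
As a 9×27 matrix over Z this has rank 8, with invariant factors (1,1,1,1,1,1,1,1).

The boundary map ∂_2: C_2 → C_1 acts by ∂[p,q,r] = [q,r] − [p,r] + [p,q]. For instance
  ∂cdf = df − cf + cd,
  ∂dgh = gh − dh + dg.
The 27×18 boundary matrix has rank 18 and Smith normal form diag(1,1,1,1,1,1,1,1,1,1,1,1,1,1,1,1,1,2).

Now H_k = ker ∂_k / im ∂_{k+1}, so:

  H_0: rank C_0 − rank ∂_1 = 9 − 8 = 1, and the invariant factors of ∂_1 are all 1, so H_0 ≅ Z.
  H_1: rank ker ∂_1 − rank ∂_2 = (27 − 8) − 18 = 1, and ∂_2 has invariant factor 2 > 1, so H_1 ≅ Z ⊕ Z_2.
  H_2: rank ker ∂_2 − rank ∂_3 = (18 − 18) − 0 = 0, and there is no ∂_3, so H_2 ≅ 0.

As a check, the Euler characteristic is 9 − 27 + 18 = 0, which agrees with 1 − 1 + 0 = 0.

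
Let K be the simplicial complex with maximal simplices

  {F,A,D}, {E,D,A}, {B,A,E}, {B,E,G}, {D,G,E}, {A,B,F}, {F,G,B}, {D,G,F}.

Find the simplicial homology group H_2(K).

H_2 = Z.

Fix the vertex order A < B < D < E < F < G and write every simplex with vertices in increasing order. Then dim K = 2 and the simplices of K are:

  0-simplices (6): A, B, D, E, F, G
  1-simplices (12): AB, AD, AE, AF, BE, BF, BG, DE, DF, DG, EG, FG
  2-simplices (8): ABE, ABF, ADE, ADF, BEG, BFG, DEG, DFG

so the chain groups are C_0 ≅ Z^6, C_1 ≅ Z^12, C_2 ≅ Z^8.

∂_1: C_1 → C_0 maps an edge to its endpoints' difference, ∂[p,q] = q − p. For instance
  ∂AE = E − A.
As a 6×12 matrix over Z this has rank 5, with invariant factors (1,1,1,1,1).

∂_2: C_2 → C_1 maps a triangle to the signed sum of its edges. For instance
  ∂ABE = BE − AE + AB,
  ∂ABF = BF − AF + AB.
The 12×8 boundary matrix has rank 7 and Smith normal form diag(1,1,1,1,1,1,1).

Now H_k = ker ∂_k / im ∂_{k+1}, so:

  H_2: rank ker ∂_2 − rank ∂_3 = (8 − 7) − 0 = 1, and there is no ∂_3, so H_2 ≅ Z.

(K is a triangulation of the 2-sphere S^2.)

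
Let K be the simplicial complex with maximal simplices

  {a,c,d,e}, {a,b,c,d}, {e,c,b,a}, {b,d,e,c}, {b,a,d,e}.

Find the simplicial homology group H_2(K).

H_2 = 0.

Order the vertices as a < b < c < d < e. Listing each simplex with vertices in this order, K has dimension 3 with simplices:

  0-simplices (5): a, b, c, d, e
  1-simplices (10): ab, ac, ad, ae, bc, bd, be, cd, ce, de
  2-simplices (10): abc, abd, abe, acd, ace, ade, bcd, bce, bde, cde
  3-simplices (5): abcd, abce, abde, acde, bcde

Hence C_0 ≅ Z^5, C_1 ≅ Z^10, C_2 ≅ Z^10, C_3 ≅ Z^5.

The boundary map ∂_1: C_1 → C_0 sends each edge [p,q] (with p < q) to q − p.
As a 5×10 matrix over Z this has rank 4, with invariant factors (1,1,1,1).

The boundary map ∂_2: C_2 → C_1 maps a triangle to the signed sum of its edges. For instance
  ∂abd = bd − ad + ab,
  ∂acd = cd − ad + ac.
As a 10×10 matrix over Z this has rank 6, with invariant factors (1,1,1,1,1,1).

Boundary ∂_3: C_3 → C_2 sends each 3-simplex σ to the alternating sum Σ_i (−1)^i (σ with its i-th vertex removed). For instance
  ∂bcde = cde − bde + bce − bcd,
  ∂acde = cde − ade + ace − acd.
The resulting 10×5 matrix has rank 4, and its Smith normal form has invariant factors (1,1,1,1).

Computing H_k = (kernel of ∂_k) / (image of ∂_{k+1}):

  H_2: rank ker ∂_2 − rank ∂_3 = (10 − 6) − 4 = 0, and the invariant factors of ∂_3 are all 1, so H_2 ≅ 0.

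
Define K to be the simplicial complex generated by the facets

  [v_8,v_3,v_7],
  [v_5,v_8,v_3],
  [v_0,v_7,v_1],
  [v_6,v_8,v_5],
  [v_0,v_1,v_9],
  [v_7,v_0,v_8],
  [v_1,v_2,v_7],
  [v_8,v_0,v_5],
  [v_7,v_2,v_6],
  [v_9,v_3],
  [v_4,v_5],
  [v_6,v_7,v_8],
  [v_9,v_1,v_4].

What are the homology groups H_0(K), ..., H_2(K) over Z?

Take the total order v_0 < v_1 < v_2 < v_3 < v_4 < v_5 < v_6 < v_7 < v_8 < v_9 on the vertex set. Then K (dimension 2) consists of the simplices:

  0-simplices (10): [v_0], [v_1], [v_2], [v_3], [v_4], [v_5], [v_6], [v_7], [v_8], [v_9]
  1-simplices (22): (22 of them)
  2-simplices (11): (11 of them)

giving chain groups C_0 ≅ Z^10, C_1 ≅ Z^22, C_2 ≅ Z^11.

∂_1: C_1 → C_0 maps an edge to its endpoints' difference, ∂[p,q] = q − p. For instance
  ∂[v_1,v_9] = [v_9] − [v_1].
The 10×22 boundary matrix has rank 9 and Smith normal form diag(1,1,1,1,1,1,1,1,1).

The boundary map ∂_2: C_2 → C_1 sends each 2-simplex [p,q,r] to [q,r] − [p,r] + [p,q]. For instance
  ∂[v_2,v_6,v_7] = [v_6,v_7] − [v_2,v_7] + [v_2,v_6],
  ∂[v_0,v_5,v_8] = [v_5,v_8] − [v_0,v_8] + [v_0,v_5].
The 22×11 boundary matrix has rank 11 and Smith normal form diag(1,1,1,1,1,1,1,1,1,1,1).

Reading off H_k = ker ∂_k / im ∂_{k+1}:

  H_0: rank C_0 − rank ∂_1 = 10 − 9 = 1, and the invariant factors of ∂_1 are all 1, so H_0 = Z.
  H_1: rank ker ∂_1 − rank ∂_2 = (22 − 9) − 11 = 2, and the invariant factors of ∂_2 are all 1, so H_1 = Z^2.
  H_2: rank ker ∂_2 − rank ∂_3 = (11 − 11) − 0 = 0, and there is no ∂_3, so H_2 = 0.

H_0 = Z,  H_1 = Z^2,  H_2 = 0.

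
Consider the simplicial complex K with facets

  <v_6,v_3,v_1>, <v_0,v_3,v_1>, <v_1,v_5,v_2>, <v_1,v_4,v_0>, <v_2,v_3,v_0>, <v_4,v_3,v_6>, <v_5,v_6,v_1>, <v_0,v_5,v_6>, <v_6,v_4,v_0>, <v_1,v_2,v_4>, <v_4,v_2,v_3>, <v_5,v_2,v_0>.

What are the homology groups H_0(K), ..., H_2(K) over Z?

H_0 ≅ Z,  H_1 ≅ Z/2,  H_2 = 0.

Fix the vertex order v_0 < v_1 < v_2 < v_3 < v_4 < v_5 < v_6 and write every simplex with vertices in increasing order. Then dim K = 2 and the simplices of K are:

  0-simplices (7): [v_0], [v_1], [v_2], [v_3], [v_4], [v_5], [v_6]
  1-simplices (18): (18 of them)
  2-simplices (12): (12 of them)

giving chain groups C_0 ≅ Z^7, C_1 ≅ Z^18, C_2 ≅ Z^12.

∂_1: C_1 → C_0 sends each edge [p,q] (with p < q) to q − p. For instance
  ∂[v_2,v_5] = [v_5] − [v_2].
This gives a 7×18 integer matrix of rank 6; reducing to Smith normal form yields diagonal entries (1,1,1,1,1,1).

Boundary ∂_2: C_2 → C_1 sends each 2-simplex [p,q,r] to [q,r] − [p,r] + [p,q]. For instance
  ∂[v_1,v_5,v_6] = [v_5,v_6] − [v_1,v_6] + [v_1,v_5],
  ∂[v_1,v_3,v_6] = [v_3,v_6] − [v_1,v_6] + [v_1,v_3].
The resulting 18×12 matrix has rank 12, and its Smith normal form has invariant factors (1,1,1,1,1,1,1,1,1,1,1,2).

From H_k ≅ ker(∂_k) / im(∂_{k+1}) we obtain:

  H_0: rank C_0 − rank ∂_1 = 7 − 6 = 1, and the invariant factors of ∂_1 are all 1, so H_0 ≅ Z.
  H_1: rank ker ∂_1 − rank ∂_2 = (18 − 6) − 12 = 0, and ∂_2 has invariant factor 2 > 1, so H_1 ≅ Z/2.
  H_2: rank ker ∂_2 − rank ∂_3 = (12 − 12) − 0 = 0, and there is no ∂_3, so H_2 ≅ 0.

As a check, the Euler characteristic is 7 − 18 + 12 = 1, which agrees with 1 − 0 + 0 = 1.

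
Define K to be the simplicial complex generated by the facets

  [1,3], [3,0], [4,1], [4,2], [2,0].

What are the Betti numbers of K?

b_0 = 1, b_1 = 1.

K has 5 vertices, 5 edges.
rank ∂_0 = 0, rank ∂_1 = 4 ⇒ b_0 = 5 − 0 − 4 = 1; all invariant factors of ∂_1 are 1 so no torsion. So H_0 ≅ Z.
rank ∂_1 = 4, rank ∂_2 = 0 ⇒ b_1 = 5 − 4 − 0 = 1. So H_1 ≅ Z.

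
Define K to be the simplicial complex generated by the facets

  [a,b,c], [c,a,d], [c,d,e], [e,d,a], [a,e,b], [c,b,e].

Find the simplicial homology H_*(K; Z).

Take the total order a < b < c < d < e on the vertex set. Then K (dimension 2) consists of the simplices:

  0-simplices (5): a, b, c, d, e
  1-simplices (9): ab, ac, ad, ae, bc, be, cd, ce, de
  2-simplices (6): abc, abe, acd, ade, bce, cde

giving chain groups C_0 ≅ Z^5, C_1 ≅ Z^9, C_2 ≅ Z^6.

∂_1: C_1 → C_0 is given by ∂[p,q] = [q] − [p]. For instance
  ∂be = e − b.
The 5×9 boundary matrix has rank 4 and Smith normal form diag(1,1,1,1).

Boundary ∂_2: C_2 → C_1 acts by ∂[p,q,r] = [q,r] − [p,r] + [p,q]. For instance
  ∂bce = ce − be + bc,
  ∂acd = cd − ad + ac.
As a 9×6 matrix over Z this has rank 5, with invariant factors (1,1,1,1,1).

Computing H_k = (kernel of ∂_k) / (image of ∂_{k+1}):

  H_0: rank C_0 − rank ∂_1 = 5 − 4 = 1, and the invariant factors of ∂_1 are all 1, so H_0 ≅ Z.
  H_1: rank ker ∂_1 − rank ∂_2 = (9 − 4) − 5 = 0, and the invariant factors of ∂_2 are all 1, so H_1 ≅ 0.
  H_2: rank ker ∂_2 − rank ∂_3 = (6 − 5) − 0 = 1, and there is no ∂_3, so H_2 ≅ Z.

H_0 = Z,  H_1 = 0,  H_2 = Z.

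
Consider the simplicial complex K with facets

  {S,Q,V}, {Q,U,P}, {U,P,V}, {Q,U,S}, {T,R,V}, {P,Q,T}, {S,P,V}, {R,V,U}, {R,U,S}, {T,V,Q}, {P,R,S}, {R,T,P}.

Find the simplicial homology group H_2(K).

H_2 ≅ 0.

We work with the vertex ordering P < Q < R < S < T < U < V. The simplices of K, each written with vertices in increasing order, are:

  0-simplices (7): P, Q, R, S, T, U, V
  1-simplices (18): PQ, PR, PS, PT, PU, PV, QS, QT, QU, QV, RS, RT, RU, RV, SU, SV, TV, UV
  2-simplices (12): PQT, PQU, PRS, PRT, PSV, PUV, QSU, QSV, QTV, RSU, RTV, RUV

Hence C_0 ≅ Z^7, C_1 ≅ Z^18, C_2 ≅ Z^12.

∂_1: C_1 → C_0 maps an edge to its endpoints' difference, ∂[p,q] = q − p.
The resulting 7×18 matrix has rank 6, and its Smith normal form has invariant factors (1,1,1,1,1,1).

The boundary map ∂_2: C_2 → C_1 maps a triangle to the signed sum of its edges. For instance
  ∂QTV = TV − QV + QT,
  ∂PRS = RS − PS + PR.
As a 18×12 matrix over Z this has rank 12, with invariant factors (1,1,1,1,1,1,1,1,1,1,1,2).

Reading off H_k = ker ∂_k / im ∂_{k+1}:

  H_2: rank ker ∂_2 − rank ∂_3 = (12 − 12) − 0 = 0, and there is no ∂_3, so H_2 = 0.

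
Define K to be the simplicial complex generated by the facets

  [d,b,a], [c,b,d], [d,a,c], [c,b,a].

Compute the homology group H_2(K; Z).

H_2 = Z.

Take the total order a < b < c < d on the vertex set. Then K (dimension 2) consists of the simplices:

  0-simplices (4): a, b, c, d
  1-simplices (6): ab, ac, ad, bc, bd, cd
  2-simplices (4): abc, abd, acd, bcd

so the chain groups are C_0 ≅ Z^4, C_1 ≅ Z^6, C_2 ≅ Z^4.

The boundary map ∂_1: C_1 → C_0 is given by ∂[p,q] = [q] − [p].
As a 4×6 matrix over Z this has rank 3, with invariant factors (1,1,1).

∂_2: C_2 → C_1 maps a triangle to the signed sum of its edges. For instance
  ∂acd = cd − ad + ac,
  ∂abd = bd − ad + ab.
The resulting 6×4 matrix has rank 3, and its Smith normal form has invariant factors (1,1,1).

From H_k ≅ ker(∂_k) / im(∂_{k+1}) we obtain:

  H_2: rank ker ∂_2 − rank ∂_3 = (4 − 3) − 0 = 1, and there is no ∂_3, so H_2 ≅ Z.

(K is a triangulation of the 2-sphere S^2.)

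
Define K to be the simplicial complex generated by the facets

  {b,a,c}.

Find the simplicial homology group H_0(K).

H_0 = Z.

Take the total order a < b < c on the vertex set. Then K (dimension 2) consists of the simplices:

  0-simplices (3): a, b, c
  1-simplices (3): ab, ac, bc
  2-simplices (1): abc

Hence C_0 ≅ Z^3, C_1 ≅ Z^3, C_2 ≅ Z^1.

Boundary ∂_1: C_1 → C_0 sends each edge [p,q] (with p < q) to q − p. For instance
  ∂ac = c − a.
The resulting 3×3 matrix has rank 2, and its Smith normal form has invariant factors (1,1).

The boundary map ∂_2: C_2 → C_1 sends each 2-simplex [p,q,r] to [q,r] − [p,r] + [p,q]. For instance
  ∂abc = bc − ac + ab.
This gives a 3×1 integer matrix of rank 1; reducing to Smith normal form yields diagonal entries (1).

Now H_k = ker ∂_k / im ∂_{k+1}, so:

  H_0: rank C_0 − rank ∂_1 = 3 − 2 = 1, and the invariant factors of ∂_1 are all 1, so H_0 = Z.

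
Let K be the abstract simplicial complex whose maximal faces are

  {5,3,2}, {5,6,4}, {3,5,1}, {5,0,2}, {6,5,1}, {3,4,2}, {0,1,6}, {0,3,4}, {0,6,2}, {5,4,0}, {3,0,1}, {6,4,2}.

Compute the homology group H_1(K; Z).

Fix the vertex order 0 < 1 < 2 < 3 < 4 < 5 < 6 and write every simplex with vertices in increasing order. Then dim K = 2 and the simplices of K are:

  0-simplices (7): [0], [1], [2], [3], [4], [5], [6]
  1-simplices (18): [0,1], [0,2], [0,3], [0,4], [0,5], [0,6], [1,3], [1,5], [1,6], [2,3], [2,4], [2,5], [2,6], [3,4], [3,5], [4,5], [4,6], [5,6]
  2-simplices (12): [0,1,3], [0,1,6], [0,2,5], [0,2,6], [0,3,4], [0,4,5], [1,3,5], [1,5,6], [2,3,4], [2,3,5], [2,4,6], [4,5,6]

giving chain groups C_0 ≅ Z^7, C_1 ≅ Z^18, C_2 ≅ Z^12.

∂_1: C_1 → C_0 maps an edge to its endpoints' difference, ∂[p,q] = q − p.
The 7×18 boundary matrix has rank 6 and Smith normal form diag(1,1,1,1,1,1).

The boundary map ∂_2: C_2 → C_1 maps a triangle to the signed sum of its edges. For instance
  ∂[2,4,6] = [4,6] − [2,6] + [2,4],
  ∂[0,1,6] = [1,6] − [0,6] + [0,1].
This gives a 18×12 integer matrix of rank 12; reducing to Smith normal form yields diagonal entries (1,1,1,1,1,1,1,1,1,1,1,2).

From H_k ≅ ker(∂_k) / im(∂_{k+1}) we obtain:

  H_1: rank ker ∂_1 − rank ∂_2 = (18 − 6) − 12 = 0, and ∂_2 has invariant factor 2 > 1, so H_1 ≅ Z/2.

(K is a triangulation of the real projective plane RP^2.)

H_1 = Z/2.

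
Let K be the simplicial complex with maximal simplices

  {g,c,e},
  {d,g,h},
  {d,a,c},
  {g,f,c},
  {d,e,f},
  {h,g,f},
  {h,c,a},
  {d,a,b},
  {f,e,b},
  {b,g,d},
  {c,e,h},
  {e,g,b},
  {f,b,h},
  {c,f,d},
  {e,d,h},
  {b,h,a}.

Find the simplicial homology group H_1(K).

Order the vertices as a < b < c < d < e < f < g < h. Listing each simplex with vertices in this order, K has dimension 2 with simplices:

  0-simplices (8): a, b, c, d, e, f, g, h
  1-simplices (24): ab, ac, ad, ah, bd, be, bf, bg, bh, cd, ce, cf, cg, ch, de, df, dg, dh, ef, eg, eh, fg, fh, gh
  2-simplices (16): abd, abh, acd, ach, bdg, bef, beg, bfh, cdf, ceg, ceh, cfg, def, deh, dgh, fgh

so the chain groups are C_0 ≅ Z^8, C_1 ≅ Z^24, C_2 ≅ Z^16.

∂_1: C_1 → C_0 is given by ∂[p,q] = [q] − [p].
The 8×24 boundary matrix has rank 7 and Smith normal form diag(1,1,1,1,1,1,1).

Boundary ∂_2: C_2 → C_1 maps a triangle to the signed sum of its edges. For instance
  ∂cfg = fg − cg + cf,
  ∂ceg = eg − cg + ce.
This gives a 24×16 integer matrix of rank 15; reducing to Smith normal form yields diagonal entries (1,1,1,1,1,1,1,1,1,1,1,1,1,1,1).

Now H_k = ker ∂_k / im ∂_{k+1}, so:

  H_1: rank ker ∂_1 − rank ∂_2 = (24 − 7) − 15 = 2, and the invariant factors of ∂_2 are all 1, so H_1 ≅ Z^2.

H_1 = Z^2.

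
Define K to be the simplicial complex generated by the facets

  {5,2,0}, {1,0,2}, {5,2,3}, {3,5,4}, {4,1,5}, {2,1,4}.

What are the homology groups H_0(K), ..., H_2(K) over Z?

H_0 ≅ Z,  H_1 ≅ Z,  H_2 = 0.

Order the vertices as 0 < 1 < 2 < 3 < 4 < 5. Listing each simplex with vertices in this order, K has dimension 2 with simplices:

  0-simplices (6): [0], [1], [2], [3], [4], [5]
  1-simplices (12): [0,1], [0,2], [0,5], [1,2], [1,4], [1,5], [2,3], [2,4], [2,5], [3,4], [3,5], [4,5]
  2-simplices (6): [0,1,2], [0,2,5], [1,2,4], [1,4,5], [2,3,5], [3,4,5]

so the chain groups are C_0 ≅ Z^6, C_1 ≅ Z^12, C_2 ≅ Z^6.

The boundary map ∂_1: C_1 → C_0 maps an edge to its endpoints' difference, ∂[p,q] = q − p. For instance
  ∂[1,5] = [5] − [1].
This gives a 6×12 integer matrix of rank 5; reducing to Smith normal form yields diagonal entries (1,1,1,1,1).

Boundary ∂_2: C_2 → C_1 acts by ∂[p,q,r] = [q,r] − [p,r] + [p,q]. For instance
  ∂[0,1,2] = [1,2] − [0,2] + [0,1],
  ∂[3,4,5] = [4,5] − [3,5] + [3,4].
As a 12×6 matrix over Z this has rank 6, with invariant factors (1,1,1,1,1,1).

From H_k ≅ ker(∂_k) / im(∂_{k+1}) we obtain:

  H_0: rank C_0 − rank ∂_1 = 6 − 5 = 1, and the invariant factors of ∂_1 are all 1, so H_0 = Z.
  H_1: rank ker ∂_1 − rank ∂_2 = (12 − 5) − 6 = 1, and the invariant factors of ∂_2 are all 1, so H_1 = Z.
  H_2: rank ker ∂_2 − rank ∂_3 = (6 − 6) − 0 = 0, and there is no ∂_3, so H_2 = 0.

(K is a triangulation of the cylinder S^1 x I.)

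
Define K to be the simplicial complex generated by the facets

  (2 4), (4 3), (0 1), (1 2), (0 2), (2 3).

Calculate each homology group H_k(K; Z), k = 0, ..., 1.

Take the total order 0 < 1 < 2 < 3 < 4 on the vertex set. Then K (dimension 1) consists of the simplices:

  0-simplices (5): [0], [1], [2], [3], [4]
  1-simplices (6): [0,1], [0,2], [1,2], [2,3], [2,4], [3,4]

so the chain groups are C_0 ≅ Z^5, C_1 ≅ Z^6.

Boundary ∂_1: C_1 → C_0 maps an edge to its endpoints' difference, ∂[p,q] = q − p. For instance
  ∂[0,2] = [2] − [0].
The 5×6 boundary matrix has rank 4 and Smith normal form diag(1,1,1,1).

Reading off H_k = ker ∂_k / im ∂_{k+1}:

  H_0: rank C_0 − rank ∂_1 = 5 − 4 = 1, and the invariant factors of ∂_1 are all 1, so H_0 ≅ Z.
  H_1: rank ker ∂_1 − rank ∂_2 = (6 − 4) − 0 = 2, and there is no ∂_2, so H_1 ≅ Z^2.

As a check, the Euler characteristic is 5 − 6 = -1, which agrees with 1 − 2 = -1.

H_0 ≅ Z,  H_1 ≅ Z^2.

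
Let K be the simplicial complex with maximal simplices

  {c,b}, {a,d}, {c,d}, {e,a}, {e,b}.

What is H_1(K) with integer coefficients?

H_1 = Z.

K has 5 vertices, 5 edges.
rank ∂_1 = 4, rank ∂_2 = 0 ⇒ b_1 = 5 − 4 − 0 = 1. So H_1 ≅ Z.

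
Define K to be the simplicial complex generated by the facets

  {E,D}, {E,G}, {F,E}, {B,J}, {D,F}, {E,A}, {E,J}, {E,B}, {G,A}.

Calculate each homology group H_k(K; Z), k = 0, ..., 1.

K has 7 vertices, 9 edges.
rank ∂_0 = 0, rank ∂_1 = 6 ⇒ b_0 = 7 − 0 − 6 = 1; all invariant factors of ∂_1 are 1 so no torsion. So H_0 ≅ Z.
rank ∂_1 = 6, rank ∂_2 = 0 ⇒ b_1 = 9 − 6 − 0 = 3. So H_1 ≅ Z^3.

H_0 = Z,  H_1 = Z^3.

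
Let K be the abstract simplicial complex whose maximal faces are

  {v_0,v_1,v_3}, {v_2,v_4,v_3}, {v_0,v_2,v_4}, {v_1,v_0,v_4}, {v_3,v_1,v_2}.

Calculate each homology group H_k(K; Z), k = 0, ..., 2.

H_0 = Z,  H_1 = Z,  H_2 = 0.

Take the total order v_0 < v_1 < v_2 < v_3 < v_4 on the vertex set. Then K (dimension 2) consists of the simplices:

  0-simplices (5): [v_0], [v_1], [v_2], [v_3], [v_4]
  1-simplices (10): [v_0,v_1], [v_0,v_2], [v_0,v_3], [v_0,v_4], [v_1,v_2], [v_1,v_3], [v_1,v_4], [v_2,v_3], [v_2,v_4], [v_3,v_4]
  2-simplices (5): [v_0,v_1,v_3], [v_0,v_1,v_4], [v_0,v_2,v_4], [v_1,v_2,v_3], [v_2,v_3,v_4]

so the chain groups are C_0 ≅ Z^5, C_1 ≅ Z^10, C_2 ≅ Z^5.

Boundary ∂_1: C_1 → C_0 is given by ∂[p,q] = [q] − [p].
The resulting 5×10 matrix has rank 4, and its Smith normal form has invariant factors (1,1,1,1).

The boundary map ∂_2: C_2 → C_1 acts by ∂[p,q,r] = [q,r] − [p,r] + [p,q]. For instance
  ∂[v_0,v_1,v_4] = [v_1,v_4] − [v_0,v_4] + [v_0,v_1],
  ∂[v_0,v_2,v_4] = [v_2,v_4] − [v_0,v_4] + [v_0,v_2].
The 10×5 boundary matrix has rank 5 and Smith normal form diag(1,1,1,1,1).

Reading off H_k = ker ∂_k / im ∂_{k+1}:

  H_0: rank C_0 − rank ∂_1 = 5 − 4 = 1, and the invariant factors of ∂_1 are all 1, so H_0 ≅ Z.
  H_1: rank ker ∂_1 − rank ∂_2 = (10 − 4) − 5 = 1, and the invariant factors of ∂_2 are all 1, so H_1 ≅ Z.
  H_2: rank ker ∂_2 − rank ∂_3 = (5 − 5) − 0 = 0, and there is no ∂_3, so H_2 ≅ 0.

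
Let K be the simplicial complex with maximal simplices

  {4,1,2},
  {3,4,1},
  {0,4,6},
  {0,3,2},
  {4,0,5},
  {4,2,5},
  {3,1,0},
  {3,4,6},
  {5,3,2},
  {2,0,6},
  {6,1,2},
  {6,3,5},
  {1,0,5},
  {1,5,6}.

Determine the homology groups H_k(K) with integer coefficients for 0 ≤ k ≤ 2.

Fix the vertex order 0 < 1 < 2 < 3 < 4 < 5 < 6 and write every simplex with vertices in increasing order. Then dim K = 2 and the simplices of K are:

  0-simplices (7): [0], [1], [2], [3], [4], [5], [6]
  1-simplices (21): [0,1], [0,2], [0,3], [0,4], [0,5], [0,6], [1,2], [1,3], [1,4], [1,5], [1,6], [2,3], [2,4], [2,5], [2,6], [3,4], [3,5], [3,6], [4,5], [4,6], [5,6]
  2-simplices (14): [0,1,3], [0,1,5], [0,2,3], [0,2,6], [0,4,5], [0,4,6], [1,2,4], [1,2,6], [1,3,4], [1,5,6], [2,3,5], [2,4,5], [3,4,6], [3,5,6]

Hence C_0 ≅ Z^7, C_1 ≅ Z^21, C_2 ≅ Z^14.

The boundary map ∂_1: C_1 → C_0 maps an edge to its endpoints' difference, ∂[p,q] = q − p. For instance
  ∂[2,6] = [6] − [2].
The resulting 7×21 matrix has rank 6, and its Smith normal form has invariant factors (1,1,1,1,1,1).

Boundary ∂_2: C_2 → C_1 sends each 2-simplex [p,q,r] to [q,r] − [p,r] + [p,q]. For instance
  ∂[2,3,5] = [3,5] − [2,5] + [2,3],
  ∂[0,1,5] = [1,5] − [0,5] + [0,1].
This gives a 21×14 integer matrix of rank 13; reducing to Smith normal form yields diagonal entries (1,1,1,1,1,1,1,1,1,1,1,1,1).

Now H_k = ker ∂_k / im ∂_{k+1}, so:

  H_0: rank C_0 − rank ∂_1 = 7 − 6 = 1, and the invariant factors of ∂_1 are all 1, so H_0 = Z.
  H_1: rank ker ∂_1 − rank ∂_2 = (21 − 6) − 13 = 2, and the invariant factors of ∂_2 are all 1, so H_1 = Z^2.
  H_2: rank ker ∂_2 − rank ∂_3 = (14 − 13) − 0 = 1, and there is no ∂_3, so H_2 = Z.

H_0 = Z,  H_1 = Z^2,  H_2 = Z.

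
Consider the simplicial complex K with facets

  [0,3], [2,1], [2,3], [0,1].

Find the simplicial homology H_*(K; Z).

K has 4 vertices, 4 edges.
rank ∂_0 = 0, rank ∂_1 = 3 ⇒ b_0 = 4 − 0 − 3 = 1; all invariant factors of ∂_1 are 1 so no torsion. So H_0 ≅ Z.
rank ∂_1 = 3, rank ∂_2 = 0 ⇒ b_1 = 4 − 3 − 0 = 1. So H_1 ≅ Z.

H_0 = Z,  H_1 = Z.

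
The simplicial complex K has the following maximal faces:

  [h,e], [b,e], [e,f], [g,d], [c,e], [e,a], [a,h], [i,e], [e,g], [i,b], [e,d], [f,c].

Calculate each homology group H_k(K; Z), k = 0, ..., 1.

We work with the vertex ordering a < b < c < d < e < f < g < h < i. The simplices of K, each written with vertices in increasing order, are:

  0-simplices (9): a, b, c, d, e, f, g, h, i
  1-simplices (12): ae, ah, be, bi, ce, cf, de, dg, ef, eg, eh, ei

giving chain groups C_0 ≅ Z^9, C_1 ≅ Z^12.

Boundary ∂_1: C_1 → C_0 is given by ∂[p,q] = [q] − [p]. For instance
  ∂de = e − d.
The 9×12 boundary matrix has rank 8 and Smith normal form diag(1,1,1,1,1,1,1,1).

Reading off H_k = ker ∂_k / im ∂_{k+1}:

  H_0: rank C_0 − rank ∂_1 = 9 − 8 = 1, and the invariant factors of ∂_1 are all 1, so H_0 = Z.
  H_1: rank ker ∂_1 − rank ∂_2 = (12 − 8) − 0 = 4, and there is no ∂_2, so H_1 = Z^4.

H_0 ≅ Z,  H_1 ≅ Z^4.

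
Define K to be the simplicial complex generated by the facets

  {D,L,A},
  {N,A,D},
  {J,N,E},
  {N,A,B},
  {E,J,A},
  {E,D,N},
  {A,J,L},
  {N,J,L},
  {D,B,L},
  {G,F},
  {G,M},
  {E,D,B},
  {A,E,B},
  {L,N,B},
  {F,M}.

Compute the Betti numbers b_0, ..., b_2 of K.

b_0 = 2, b_1 = 1, b_2 = 0.

We work with the vertex ordering A < B < D < E < F < G < J < L < M < N. The simplices of K, each written with vertices in increasing order, are:

  0-simplices (10): A, B, D, E, F, G, J, L, M, N
  1-simplices (21): AB, AD, AE, AJ, AL, AN, BD, BE, BL, BN, DE, DL, DN, EJ, EN, FG, FM, GM, JL, JN, LN
  2-simplices (12): ABE, ABN, ADL, ADN, AEJ, AJL, BDE, BDL, BLN, DEN, EJN, JLN

Hence C_0 ≅ Z^10, C_1 ≅ Z^21, C_2 ≅ Z^12.

The boundary map ∂_1: C_1 → C_0 is given by ∂[p,q] = [q] − [p]. For instance
  ∂DE = E − D.
The 10×21 boundary matrix has rank 8 and Smith normal form diag(1,1,1,1,1,1,1,1).

∂_2: C_2 → C_1 acts by ∂[p,q,r] = [q,r] − [p,r] + [p,q]. For instance
  ∂BDL = DL − BL + BD,
  ∂BDE = DE − BE + BD.
As a 21×12 matrix over Z this has rank 12, with invariant factors (1,1,1,1,1,1,1,1,1,1,1,2).

Now H_k = ker ∂_k / im ∂_{k+1}, so:

  H_0: rank C_0 − rank ∂_1 = 10 − 8 = 2, and the invariant factors of ∂_1 are all 1, so H_0 ≅ Z^2.
  H_1: rank ker ∂_1 − rank ∂_2 = (21 − 8) − 12 = 1, and ∂_2 has invariant factor 2 > 1, so H_1 ≅ Z ⊕ Z/2.
  H_2: rank ker ∂_2 − rank ∂_3 = (12 − 12) − 0 = 0, and there is no ∂_3, so H_2 ≅ 0.

As a check, the Euler characteristic is 10 − 21 + 12 = 1, which agrees with 2 − 1 + 0 = 1.

Hence the Betti numbers are b_0 = 2, b_1 = 1, b_2 = 0.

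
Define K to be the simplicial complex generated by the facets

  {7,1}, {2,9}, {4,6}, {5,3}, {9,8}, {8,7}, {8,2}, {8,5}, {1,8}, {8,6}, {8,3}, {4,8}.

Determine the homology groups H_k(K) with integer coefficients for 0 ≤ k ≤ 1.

H_0 = Z,  H_1 = Z^4.

K has 9 vertices, 12 edges.
rank ∂_0 = 0, rank ∂_1 = 8 ⇒ b_0 = 9 − 0 − 8 = 1; all invariant factors of ∂_1 are 1 so no torsion. So H_0 = Z.
rank ∂_1 = 8, rank ∂_2 = 0 ⇒ b_1 = 12 − 8 − 0 = 4. So H_1 = Z^4.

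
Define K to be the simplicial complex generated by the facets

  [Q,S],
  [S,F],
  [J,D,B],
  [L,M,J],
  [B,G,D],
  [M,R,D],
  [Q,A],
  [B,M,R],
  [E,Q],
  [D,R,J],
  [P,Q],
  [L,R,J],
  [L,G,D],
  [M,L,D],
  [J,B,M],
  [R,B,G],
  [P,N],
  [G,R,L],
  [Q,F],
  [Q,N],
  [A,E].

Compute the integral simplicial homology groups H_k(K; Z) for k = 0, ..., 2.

H_0 ≅ Z^2,  H_1 ≅ Z^3 ⊕ Z/2Z,  H_2 = 0.

Take the total order A < B < D < E < F < G < J < L < M < N < P < Q < R < S on the vertex set. Then K (dimension 2) consists of the simplices:

  0-simplices (14): A, B, D, E, F, G, J, L, M, N, P, Q, R, S
  1-simplices (27): AE, AQ, BD, BG, BJ, BM, BR, DG, DJ, DL, DM, DR, EQ, FQ, FS, GL, GR, JL, JM, JR, LM, LR, MR, NP, NQ, PQ, QS
  2-simplices (12): BDG, BDJ, BGR, BJM, BMR, DGL, DJR, DLM, DMR, GLR, JLM, JLR

so the chain groups are C_0 ≅ Z^14, C_1 ≅ Z^27, C_2 ≅ Z^12.

Boundary ∂_1: C_1 → C_0 sends each edge [p,q] (with p < q) to q − p.
The 14×27 boundary matrix has rank 12 and Smith normal form diag(1,1,1,1,1,1,1,1,1,1,1,1).

Boundary ∂_2: C_2 → C_1 acts by ∂[p,q,r] = [q,r] − [p,r] + [p,q]. For instance
  ∂GLR = LR − GR + GL,
  ∂BJM = JM − BM + BJ.
As a 27×12 matrix over Z this has rank 12, with invariant factors (1,1,1,1,1,1,1,1,1,1,1,2).

Reading off H_k = ker ∂_k / im ∂_{k+1}:

  H_0: rank C_0 − rank ∂_1 = 14 − 12 = 2, and the invariant factors of ∂_1 are all 1, so H_0 = Z^2.
  H_1: rank ker ∂_1 − rank ∂_2 = (27 − 12) − 12 = 3, and ∂_2 has invariant factor 2 > 1, so H_1 = Z^3 ⊕ Z/2Z.
  H_2: rank ker ∂_2 − rank ∂_3 = (12 − 12) − 0 = 0, and there is no ∂_3, so H_2 = 0.

(K is a triangulation of the disjoint union of the real projective plane RP^2 and a wedge of 3 circles.)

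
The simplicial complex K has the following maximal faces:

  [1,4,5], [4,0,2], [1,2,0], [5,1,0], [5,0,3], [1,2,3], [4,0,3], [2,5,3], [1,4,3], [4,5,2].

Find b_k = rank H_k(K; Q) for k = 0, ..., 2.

K has 6 vertices, 15 edges, 10 triangles.
rank ∂_0 = 0, rank ∂_1 = 5 ⇒ b_0 = 6 − 0 − 5 = 1; all invariant factors of ∂_1 are 1 so no torsion. So H_0 ≅ Z.
rank ∂_1 = 5, rank ∂_2 = 10 ⇒ b_1 = 15 − 5 − 10 = 0; ∂_2 has invariant factor(s) [2] giving torsion. So H_1 ≅ Z/2.
rank ∂_2 = 10, rank ∂_3 = 0 ⇒ b_2 = 10 − 10 − 0 = 0. So H_2 ≅ 0.

b_0 = 1, b_1 = 0, b_2 = 0.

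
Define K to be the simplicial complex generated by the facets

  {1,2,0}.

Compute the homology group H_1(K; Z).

H_1 ≅ 0.

Fix the vertex order 0 < 1 < 2 and write every simplex with vertices in increasing order. Then dim K = 2 and the simplices of K are:

  0-simplices (3): [0], [1], [2]
  1-simplices (3): [0,1], [0,2], [1,2]
  2-simplices (1): [0,1,2]

giving chain groups C_0 ≅ Z^3, C_1 ≅ Z^3, C_2 ≅ Z^1.

∂_1: C_1 → C_0 is given by ∂[p,q] = [q] − [p].
The resulting 3×3 matrix has rank 2, and its Smith normal form has invariant factors (1,1).

Boundary ∂_2: C_2 → C_1 sends each 2-simplex [p,q,r] to [q,r] − [p,r] + [p,q]. For instance
  ∂[0,1,2] = [1,2] − [0,2] + [0,1].
As a 3×1 matrix over Z this has rank 1, with invariant factors (1).

Reading off H_k = ker ∂_k / im ∂_{k+1}:

  H_1: rank ker ∂_1 − rank ∂_2 = (3 − 2) − 1 = 0, and the invariant factors of ∂_2 are all 1, so H_1 = 0.

(K is a triangulation of the 2-simplex.)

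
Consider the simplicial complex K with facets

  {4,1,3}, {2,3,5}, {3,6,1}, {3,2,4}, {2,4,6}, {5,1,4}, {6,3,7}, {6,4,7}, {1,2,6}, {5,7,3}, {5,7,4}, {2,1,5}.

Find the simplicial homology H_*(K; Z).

Order the vertices as 1 < 2 < 3 < 4 < 5 < 6 < 7. Listing each simplex with vertices in this order, K has dimension 2 with simplices:

  0-simplices (7): [1], [2], [3], [4], [5], [6], [7]
  1-simplices (18): [1,2], [1,3], [1,4], [1,5], [1,6], [2,3], [2,4], [2,5], [2,6], [3,4], [3,5], [3,6], [3,7], [4,5], [4,6], [4,7], [5,7], [6,7]
  2-simplices (12): [1,2,5], [1,2,6], [1,3,4], [1,3,6], [1,4,5], [2,3,4], [2,3,5], [2,4,6], [3,5,7], [3,6,7], [4,5,7], [4,6,7]

giving chain groups C_0 ≅ Z^7, C_1 ≅ Z^18, C_2 ≅ Z^12.

∂_1: C_1 → C_0 maps an edge to its endpoints' difference, ∂[p,q] = q − p. For instance
  ∂[2,4] = [4] − [2].
This gives a 7×18 integer matrix of rank 6; reducing to Smith normal form yields diagonal entries (1,1,1,1,1,1).

Boundary ∂_2: C_2 → C_1 maps a triangle to the signed sum of its edges. For instance
  ∂[1,3,4] = [3,4] − [1,4] + [1,3],
  ∂[1,3,6] = [3,6] − [1,6] + [1,3].
As a 18×12 matrix over Z this has rank 12, with invariant factors (1,1,1,1,1,1,1,1,1,1,1,2).

Now H_k = ker ∂_k / im ∂_{k+1}, so:

  H_0: rank C_0 − rank ∂_1 = 7 − 6 = 1, and the invariant factors of ∂_1 are all 1, so H_0 ≅ Z.
  H_1: rank ker ∂_1 − rank ∂_2 = (18 − 6) − 12 = 0, and ∂_2 has invariant factor 2 > 1, so H_1 ≅ Z_2.
  H_2: rank ker ∂_2 − rank ∂_3 = (12 − 12) − 0 = 0, and there is no ∂_3, so H_2 ≅ 0.

(K is a triangulation of the real projective plane RP^2.)

H_0 ≅ Z,  H_1 ≅ Z_2,  H_2 = 0.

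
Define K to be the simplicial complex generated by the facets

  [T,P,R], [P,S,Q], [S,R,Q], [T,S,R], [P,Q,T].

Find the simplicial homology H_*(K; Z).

Take the total order P < Q < R < S < T on the vertex set. Then K (dimension 2) consists of the simplices:

  0-simplices (5): P, Q, R, S, T
  1-simplices (10): PQ, PR, PS, PT, QR, QS, QT, RS, RT, ST
  2-simplices (5): PQS, PQT, PRT, QRS, RST

so the chain groups are C_0 ≅ Z^5, C_1 ≅ Z^10, C_2 ≅ Z^5.

Boundary ∂_1: C_1 → C_0 sends each edge [p,q] (with p < q) to q − p. For instance
  ∂PQ = Q − P.
This gives a 5×10 integer matrix of rank 4; reducing to Smith normal form yields diagonal entries (1,1,1,1).

∂_2: C_2 → C_1 maps a triangle to the signed sum of its edges. For instance
  ∂PRT = RT − PT + PR,
  ∂PQT = QT − PT + PQ.
This gives a 10×5 integer matrix of rank 5; reducing to Smith normal form yields diagonal entries (1,1,1,1,1).

Now H_k = ker ∂_k / im ∂_{k+1}, so:

  H_0: rank C_0 − rank ∂_1 = 5 − 4 = 1, and the invariant factors of ∂_1 are all 1, so H_0 ≅ Z.
  H_1: rank ker ∂_1 − rank ∂_2 = (10 − 4) − 5 = 1, and the invariant factors of ∂_2 are all 1, so H_1 ≅ Z.
  H_2: rank ker ∂_2 − rank ∂_3 = (5 − 5) − 0 = 0, and there is no ∂_3, so H_2 ≅ 0.

As a check, the Euler characteristic is 5 − 10 + 5 = 0, which agrees with 1 − 1 + 0 = 0.
(K is a triangulation of the Möbius band.)

H_0 = Z,  H_1 = Z,  H_2 = 0.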